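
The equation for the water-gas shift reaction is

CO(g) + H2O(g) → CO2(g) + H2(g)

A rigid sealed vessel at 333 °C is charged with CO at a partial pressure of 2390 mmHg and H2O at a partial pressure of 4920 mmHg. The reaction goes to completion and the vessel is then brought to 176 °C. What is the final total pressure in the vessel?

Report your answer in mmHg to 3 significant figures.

With V and T fixed, P_i ∝ n_i, so the mole ratios apply directly to partial pressures at 333 °C.
P(H2O) required for 2390 mmHg of CO = (1/1) × 2390 = 2390 mmHg; available 4920 mmHg, so CO is limiting.
P(H2O) remaining = 4920 − (1/1) × 2390 = 2530 mmHg
P(gaseous products) = (1+1)/1 × 2390 = 4780 mmHg
P_total at 333 °C = 2530 + 4780 = 7310 mmHg
Scaling to 176 °C: P = 7310 × 449.15/606.15 = 5417 mmHg

5420 mmHg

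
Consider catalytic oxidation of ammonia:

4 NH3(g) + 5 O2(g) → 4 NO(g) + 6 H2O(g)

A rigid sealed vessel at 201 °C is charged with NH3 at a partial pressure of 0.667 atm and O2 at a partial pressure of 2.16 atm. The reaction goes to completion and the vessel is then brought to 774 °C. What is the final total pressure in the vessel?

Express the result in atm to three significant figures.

6.61 atm

With V and T fixed, P_i ∝ n_i, so the mole ratios apply directly to partial pressures at 201 °C.
P(O2) required for 0.667 atm of NH3 = (5/4) × 0.667 = 0.8337 atm; available 2.16 atm, so NH3 is limiting.
P(O2) remaining = 2.16 − (5/4) × 0.667 = 1.326 atm
P(gaseous products) = (4+6)/4 × 0.667 = 1.667 atm
P_total at 201 °C = 1.326 + 1.667 = 2.993 atm
Scaling to 774 °C: P = 2.993 × 1047.15/474.15 = 6.610 atm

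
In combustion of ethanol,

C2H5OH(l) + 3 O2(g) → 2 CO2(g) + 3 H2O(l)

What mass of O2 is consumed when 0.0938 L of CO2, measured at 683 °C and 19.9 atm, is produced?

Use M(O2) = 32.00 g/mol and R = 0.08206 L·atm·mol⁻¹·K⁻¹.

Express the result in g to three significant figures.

n(CO2) = PV/RT = (19.9 × 0.0938) / (0.08206 × 956.15) = 0.02379 mol
n(O2) = (3/2) × 0.02379 = 0.03568 mol
m(O2) = 0.03568 × 32.00 = 1.142 g

1.14 g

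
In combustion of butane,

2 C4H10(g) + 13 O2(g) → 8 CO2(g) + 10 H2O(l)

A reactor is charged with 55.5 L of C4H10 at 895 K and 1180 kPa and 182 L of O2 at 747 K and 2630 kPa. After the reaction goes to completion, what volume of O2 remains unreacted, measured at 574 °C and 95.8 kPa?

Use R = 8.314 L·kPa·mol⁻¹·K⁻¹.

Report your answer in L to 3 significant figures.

1460 L

n(C4H10) = PV/RT = (1180 × 55.5) / (8.314 × 895) = 8.801 mol
n(O2) = PV/RT = (2630 × 182) / (8.314 × 747) = 77.07 mol
For 8.801 mol C4H10, stoichiometry requires (13/2) × 8.801 = 57.21 mol O2; 77.07 mol is available, so C4H10 is limiting.
n(O2) consumed = (13/2) × 8.801 = 57.21 mol; remaining = 77.07 − 57.21 = 19.86 mol
V(O2) = nRT/P = 19.86 × 8.314 × 847.15 / 95.8 = 1460 L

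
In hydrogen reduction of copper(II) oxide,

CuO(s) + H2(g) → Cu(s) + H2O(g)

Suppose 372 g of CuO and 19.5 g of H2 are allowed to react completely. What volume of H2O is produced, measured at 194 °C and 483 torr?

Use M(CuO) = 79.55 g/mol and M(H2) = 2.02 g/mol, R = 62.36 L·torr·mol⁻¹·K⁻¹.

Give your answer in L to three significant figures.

n(CuO) = 372 / 79.55 = 4.676 mol
n(H2) = 19.5 / 2.02 = 9.653 mol
For 4.676 mol CuO, stoichiometry requires (1/1) × 4.676 = 4.676 mol H2; 9.653 mol is available, so CuO is limiting.
n(H2O) = (1/1) × 4.676 = 4.676 mol
V(H2O) = nRT/P = 4.676 × 62.36 × 467.15 / 483 = 282.0 L

282 L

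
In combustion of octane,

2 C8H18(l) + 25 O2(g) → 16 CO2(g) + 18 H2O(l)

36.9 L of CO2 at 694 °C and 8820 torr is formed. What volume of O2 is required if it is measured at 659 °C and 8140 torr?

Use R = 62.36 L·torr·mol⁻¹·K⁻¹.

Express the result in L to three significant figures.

n(CO2) = PV/RT = (8820 × 36.9) / (62.36 × 967.15) = 5.396 mol
n(O2) = (25/16) × 5.396 = 8.431 mol
V = nRT/P = 8.431 × 62.36 × 932.15 / 8140 = 60.21 L

60.2 L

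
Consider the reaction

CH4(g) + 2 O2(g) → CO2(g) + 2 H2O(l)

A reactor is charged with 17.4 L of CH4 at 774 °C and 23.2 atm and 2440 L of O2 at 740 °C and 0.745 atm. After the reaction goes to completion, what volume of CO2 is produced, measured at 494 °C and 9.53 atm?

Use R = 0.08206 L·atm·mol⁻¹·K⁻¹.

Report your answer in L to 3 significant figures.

n(CH4) = PV/RT = (23.2 × 17.4) / (0.08206 × 1047.15) = 4.698 mol
n(O2) = PV/RT = (0.745 × 2440) / (0.08206 × 1013.15) = 21.86 mol
For 4.698 mol CH4, stoichiometry requires (2/1) × 4.698 = 9.396 mol O2; 21.86 mol is available, so CH4 is limiting.
n(CO2) = (1/1) × 4.698 = 4.698 mol
V(CO2) = nRT/P = 4.698 × 0.08206 × 767.15 / 9.53 = 31.03 L

31.0 L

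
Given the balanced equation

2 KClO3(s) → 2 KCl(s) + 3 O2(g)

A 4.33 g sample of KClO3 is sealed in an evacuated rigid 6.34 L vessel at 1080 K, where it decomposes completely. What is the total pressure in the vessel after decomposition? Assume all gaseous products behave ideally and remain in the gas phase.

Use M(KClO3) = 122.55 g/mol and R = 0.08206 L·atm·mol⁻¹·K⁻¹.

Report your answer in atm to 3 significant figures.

0.741 atm

n(KClO3) = 4.33 / 122.55 = 0.03533 mol
n(gas produced) = (3/2) × 0.03533 = 0.05300 mol
P = nRT/V = 0.05300 × 0.08206 × 1080 / 6.34 = 0.7409 atm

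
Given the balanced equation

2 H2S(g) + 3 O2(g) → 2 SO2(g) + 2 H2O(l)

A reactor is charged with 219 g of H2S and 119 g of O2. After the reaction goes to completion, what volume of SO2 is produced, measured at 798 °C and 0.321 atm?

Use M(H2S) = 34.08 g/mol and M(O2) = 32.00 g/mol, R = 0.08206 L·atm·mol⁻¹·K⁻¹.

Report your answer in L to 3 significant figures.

679 L

n(H2S) = 219 / 34.08 = 6.426 mol
n(O2) = 119 / 32.00 = 3.719 mol
For 6.426 mol H2S, stoichiometry requires (3/2) × 6.426 = 9.639 mol O2; 3.719 mol is available, so O2 is limiting.
n(SO2) = (2/3) × 3.719 = 2.479 mol
V(SO2) = nRT/P = 2.479 × 0.08206 × 1071.15 / 0.321 = 678.8 L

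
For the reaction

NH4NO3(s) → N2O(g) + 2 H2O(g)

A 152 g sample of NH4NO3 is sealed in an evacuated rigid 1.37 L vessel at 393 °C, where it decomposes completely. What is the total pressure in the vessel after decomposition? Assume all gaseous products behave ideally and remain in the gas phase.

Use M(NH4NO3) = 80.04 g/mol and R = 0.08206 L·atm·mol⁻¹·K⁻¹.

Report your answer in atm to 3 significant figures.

n(NH4NO3) = 152 / 80.04 = 1.899 mol
n(gas produced) = (3/1) × 1.899 = 5.697 mol
P = nRT/V = 5.697 × 0.08206 × 666.15 / 1.37 = 227.3 atm

227 atm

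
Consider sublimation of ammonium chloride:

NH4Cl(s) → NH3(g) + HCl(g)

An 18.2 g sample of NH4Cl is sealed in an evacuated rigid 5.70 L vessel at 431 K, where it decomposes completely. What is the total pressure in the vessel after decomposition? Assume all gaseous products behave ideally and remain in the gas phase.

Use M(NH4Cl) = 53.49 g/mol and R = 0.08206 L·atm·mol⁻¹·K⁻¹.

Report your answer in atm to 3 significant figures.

n(NH4Cl) = 18.2 / 53.49 = 0.3403 mol
n(gas produced) = (2/1) × 0.3403 = 0.6806 mol
P = nRT/V = 0.6806 × 0.08206 × 431 / 5.70 = 4.223 atm

4.22 atm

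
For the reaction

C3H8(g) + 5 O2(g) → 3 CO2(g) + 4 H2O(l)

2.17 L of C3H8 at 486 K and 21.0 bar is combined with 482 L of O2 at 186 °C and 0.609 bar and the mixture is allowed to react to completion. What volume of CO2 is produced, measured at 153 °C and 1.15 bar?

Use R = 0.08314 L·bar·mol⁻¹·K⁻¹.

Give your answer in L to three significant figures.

n(C3H8) = PV/RT = (21.0 × 2.17) / (0.08314 × 486) = 1.128 mol
n(O2) = PV/RT = (0.609 × 482) / (0.08314 × 459.15) = 7.690 mol
For 1.128 mol C3H8, stoichiometry requires (5/1) × 1.128 = 5.640 mol O2; 7.690 mol is available, so C3H8 is limiting.
n(CO2) = (3/1) × 1.128 = 3.384 mol
V(CO2) = nRT/P = 3.384 × 0.08314 × 426.15 / 1.15 = 104.3 L

104 L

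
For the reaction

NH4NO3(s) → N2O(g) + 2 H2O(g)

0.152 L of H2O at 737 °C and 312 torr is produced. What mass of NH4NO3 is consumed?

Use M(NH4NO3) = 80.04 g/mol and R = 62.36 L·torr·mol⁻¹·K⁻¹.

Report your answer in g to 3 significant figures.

0.0301 g

n(H2O) = PV/RT = (312 × 0.152) / (62.36 × 1010.15) = 0.0007528 mol
n(NH4NO3) = (1/2) × 0.0007528 = 0.0003764 mol
m(NH4NO3) = 0.0003764 × 80.04 = 0.03013 g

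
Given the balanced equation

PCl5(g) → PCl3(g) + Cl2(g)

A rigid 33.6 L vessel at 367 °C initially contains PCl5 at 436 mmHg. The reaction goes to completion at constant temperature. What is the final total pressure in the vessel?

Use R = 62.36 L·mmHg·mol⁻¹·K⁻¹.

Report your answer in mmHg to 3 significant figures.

Since T and V are fixed, P_final/P_initial = n_final/n_initial = 2/1.
P_final = (2/1) × 436 = 872.0 mmHg

872 mmHg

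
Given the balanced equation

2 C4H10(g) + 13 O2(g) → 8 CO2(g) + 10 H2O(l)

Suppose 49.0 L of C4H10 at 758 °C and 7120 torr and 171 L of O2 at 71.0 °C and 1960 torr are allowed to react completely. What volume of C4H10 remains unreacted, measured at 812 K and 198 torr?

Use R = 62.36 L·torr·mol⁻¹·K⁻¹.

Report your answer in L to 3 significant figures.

n(C4H10) = PV/RT = (7120 × 49.0) / (62.36 × 1031.15) = 5.426 mol
n(O2) = PV/RT = (1960 × 171) / (62.36 × 344.15) = 15.62 mol
For 5.426 mol C4H10, stoichiometry requires (13/2) × 5.426 = 35.27 mol O2; 15.62 mol is available, so O2 is limiting.
n(C4H10) consumed = (2/13) × 15.62 = 2.403 mol; remaining = 5.426 − 2.403 = 3.023 mol
V(C4H10) = nRT/P = 3.023 × 62.36 × 812 / 198 = 773.1 L

773 L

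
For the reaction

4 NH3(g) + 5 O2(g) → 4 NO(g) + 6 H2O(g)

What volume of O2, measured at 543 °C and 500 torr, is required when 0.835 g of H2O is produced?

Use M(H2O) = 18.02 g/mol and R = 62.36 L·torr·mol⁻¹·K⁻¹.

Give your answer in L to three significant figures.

n(H2O) = 0.8350 / 18.02 = 0.04634 mol
n(O2) = (5/6) × 0.04634 = 0.03862 mol
V = nRT/P = 0.03862 × 62.36 × 816.15 / 500 = 3.931 L

3.93 L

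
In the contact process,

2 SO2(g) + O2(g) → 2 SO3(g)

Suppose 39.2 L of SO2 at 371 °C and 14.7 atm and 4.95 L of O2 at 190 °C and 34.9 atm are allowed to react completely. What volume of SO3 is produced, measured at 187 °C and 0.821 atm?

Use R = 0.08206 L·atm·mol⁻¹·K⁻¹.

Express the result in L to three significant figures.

n(SO2) = PV/RT = (14.7 × 39.2) / (0.08206 × 644.15) = 10.90 mol
n(O2) = PV/RT = (34.9 × 4.95) / (0.08206 × 463.15) = 4.545 mol
For 10.90 mol SO2, stoichiometry requires (1/2) × 10.90 = 5.450 mol O2; 4.545 mol is available, so O2 is limiting.
n(SO3) = (2/1) × 4.545 = 9.090 mol
V(SO3) = nRT/P = 9.090 × 0.08206 × 460.15 / 0.821 = 418.1 L

418 L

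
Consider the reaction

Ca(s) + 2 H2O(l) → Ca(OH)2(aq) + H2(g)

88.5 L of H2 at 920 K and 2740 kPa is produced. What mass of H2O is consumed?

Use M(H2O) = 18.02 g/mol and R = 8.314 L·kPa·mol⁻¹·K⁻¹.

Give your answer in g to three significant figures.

n(H2) = PV/RT = (2740 × 88.5) / (8.314 × 920) = 31.70 mol
n(H2O) = (2/1) × 31.70 = 63.40 mol
m(H2O) = 63.40 × 18.02 = 1142 g

1140 g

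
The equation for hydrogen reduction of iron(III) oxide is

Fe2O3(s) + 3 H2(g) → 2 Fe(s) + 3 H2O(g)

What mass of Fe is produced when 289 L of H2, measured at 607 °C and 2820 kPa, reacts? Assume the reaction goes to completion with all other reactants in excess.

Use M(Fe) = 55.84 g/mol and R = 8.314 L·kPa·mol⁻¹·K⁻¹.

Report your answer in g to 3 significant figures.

n(H2) = PV/RT = (2820 × 289) / (8.314 × 880.15) = 111.4 mol
n(Fe) = (2/3) × 111.4 = 74.27 mol
m(Fe) = 74.27 × 55.84 = 4147 g

4150 g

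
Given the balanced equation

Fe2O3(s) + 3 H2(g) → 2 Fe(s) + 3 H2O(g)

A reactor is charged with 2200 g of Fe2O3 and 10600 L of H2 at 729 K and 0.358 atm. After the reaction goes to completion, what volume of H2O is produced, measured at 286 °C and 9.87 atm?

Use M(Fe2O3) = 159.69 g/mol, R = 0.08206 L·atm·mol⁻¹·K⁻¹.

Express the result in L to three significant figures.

n(Fe2O3) = 2200 / 159.69 = 13.78 mol
n(H2) = PV/RT = (0.358 × 10600) / (0.08206 × 729) = 63.44 mol
For 13.78 mol Fe2O3, stoichiometry requires (3/1) × 13.78 = 41.34 mol H2; 63.44 mol is available, so Fe2O3 is limiting.
n(H2O) = (3/1) × 13.78 = 41.34 mol
V(H2O) = nRT/P = 41.34 × 0.08206 × 559.15 / 9.87 = 192.2 L

192 L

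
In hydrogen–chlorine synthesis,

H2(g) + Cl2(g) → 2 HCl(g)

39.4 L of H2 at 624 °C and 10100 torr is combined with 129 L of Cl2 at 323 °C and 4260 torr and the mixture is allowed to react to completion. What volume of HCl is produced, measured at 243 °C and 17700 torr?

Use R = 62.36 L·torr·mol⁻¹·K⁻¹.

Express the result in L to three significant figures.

n(H2) = PV/RT = (10100 × 39.4) / (62.36 × 897.15) = 7.113 mol
n(Cl2) = PV/RT = (4260 × 129) / (62.36 × 596.15) = 14.78 mol
For 7.113 mol H2, stoichiometry requires (1/1) × 7.113 = 7.113 mol Cl2; 14.78 mol is available, so H2 is limiting.
n(HCl) = (2/1) × 7.113 = 14.23 mol
V(HCl) = nRT/P = 14.23 × 62.36 × 516.15 / 17700 = 25.88 L

25.9 L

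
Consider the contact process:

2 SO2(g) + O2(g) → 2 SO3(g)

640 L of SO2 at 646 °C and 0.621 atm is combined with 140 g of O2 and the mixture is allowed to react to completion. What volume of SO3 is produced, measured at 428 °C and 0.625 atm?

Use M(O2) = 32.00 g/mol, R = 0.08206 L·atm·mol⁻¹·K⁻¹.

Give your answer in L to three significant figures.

485 L

n(SO2) = PV/RT = (0.621 × 640) / (0.08206 × 919.15) = 5.269 mol
n(O2) = 140 / 32.00 = 4.375 mol
For 5.269 mol SO2, stoichiometry requires (1/2) × 5.269 = 2.635 mol O2; 4.375 mol is available, so SO2 is limiting.
n(SO3) = (2/2) × 5.269 = 5.269 mol
V(SO3) = nRT/P = 5.269 × 0.08206 × 701.15 / 0.625 = 485.1 L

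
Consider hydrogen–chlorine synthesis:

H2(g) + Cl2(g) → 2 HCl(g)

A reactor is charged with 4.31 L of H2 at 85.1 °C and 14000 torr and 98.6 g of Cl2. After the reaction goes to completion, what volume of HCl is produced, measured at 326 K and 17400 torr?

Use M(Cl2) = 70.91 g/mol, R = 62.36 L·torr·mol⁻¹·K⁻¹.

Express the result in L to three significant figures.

n(H2) = PV/RT = (14000 × 4.31) / (62.36 × 358.25) = 2.701 mol
n(Cl2) = 98.6 / 70.91 = 1.390 mol
For 2.701 mol H2, stoichiometry requires (1/1) × 2.701 = 2.701 mol Cl2; 1.390 mol is available, so Cl2 is limiting.
n(HCl) = (2/1) × 1.390 = 2.780 mol
V(HCl) = nRT/P = 2.780 × 62.36 × 326 / 17400 = 3.248 L

3.25 L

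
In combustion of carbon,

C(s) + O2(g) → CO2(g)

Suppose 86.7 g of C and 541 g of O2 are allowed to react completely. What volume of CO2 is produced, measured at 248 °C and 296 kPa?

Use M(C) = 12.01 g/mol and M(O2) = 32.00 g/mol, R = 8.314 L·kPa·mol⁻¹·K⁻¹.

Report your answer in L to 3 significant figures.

106 L

n(C) = 86.7 / 12.01 = 7.219 mol
n(O2) = 541 / 32.00 = 16.91 mol
For 7.219 mol C, stoichiometry requires (1/1) × 7.219 = 7.219 mol O2; 16.91 mol is available, so C is limiting.
n(CO2) = (1/1) × 7.219 = 7.219 mol
V(CO2) = nRT/P = 7.219 × 8.314 × 521.15 / 296 = 105.7 L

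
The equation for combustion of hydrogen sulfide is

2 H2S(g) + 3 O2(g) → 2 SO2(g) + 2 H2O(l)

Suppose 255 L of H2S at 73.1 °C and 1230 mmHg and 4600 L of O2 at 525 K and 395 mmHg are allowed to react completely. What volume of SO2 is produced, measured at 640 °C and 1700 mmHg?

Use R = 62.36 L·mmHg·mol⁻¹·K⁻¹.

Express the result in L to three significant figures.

487 L

n(H2S) = PV/RT = (1230 × 255) / (62.36 × 346.25) = 14.53 mol
n(O2) = PV/RT = (395 × 4600) / (62.36 × 525) = 55.50 mol
For 14.53 mol H2S, stoichiometry requires (3/2) × 14.53 = 21.79 mol O2; 55.50 mol is available, so H2S is limiting.
n(SO2) = (2/2) × 14.53 = 14.53 mol
V(SO2) = nRT/P = 14.53 × 62.36 × 913.15 / 1700 = 486.7 L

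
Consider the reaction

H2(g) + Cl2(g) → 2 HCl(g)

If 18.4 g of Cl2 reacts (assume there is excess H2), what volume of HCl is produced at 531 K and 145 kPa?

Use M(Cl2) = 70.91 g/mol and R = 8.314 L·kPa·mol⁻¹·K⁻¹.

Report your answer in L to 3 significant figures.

n(Cl2) = 18.40 / 70.91 = 0.2595 mol
n(HCl) = (2/1) × 0.2595 = 0.5190 mol
V = nRT/P = 0.5190 × 8.314 × 531 / 145 = 15.80 L

15.8 L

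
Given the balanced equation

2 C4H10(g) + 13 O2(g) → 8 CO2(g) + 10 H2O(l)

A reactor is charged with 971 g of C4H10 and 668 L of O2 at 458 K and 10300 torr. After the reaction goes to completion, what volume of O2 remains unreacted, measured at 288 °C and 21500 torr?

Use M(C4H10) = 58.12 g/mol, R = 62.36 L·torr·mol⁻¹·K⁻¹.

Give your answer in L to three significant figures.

215 L

n(C4H10) = 971 / 58.12 = 16.71 mol
n(O2) = PV/RT = (10300 × 668) / (62.36 × 458) = 240.9 mol
For 16.71 mol C4H10, stoichiometry requires (13/2) × 16.71 = 108.6 mol O2; 240.9 mol is available, so C4H10 is limiting.
n(O2) consumed = (13/2) × 16.71 = 108.6 mol; remaining = 240.9 − 108.6 = 132.3 mol
V(O2) = nRT/P = 132.3 × 62.36 × 561.15 / 21500 = 215.3 L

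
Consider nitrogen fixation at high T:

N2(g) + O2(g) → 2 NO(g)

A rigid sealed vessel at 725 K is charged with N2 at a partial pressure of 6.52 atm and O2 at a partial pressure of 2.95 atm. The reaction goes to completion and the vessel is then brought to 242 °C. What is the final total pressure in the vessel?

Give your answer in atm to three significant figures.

At constant V, partial pressures at 725 K are proportional to moles, so apply stoichiometry directly to pressures.
P(O2) required for 6.52 atm of N2 = (1/1) × 6.52 = 6.520 atm; available 2.95 atm, so O2 is limiting.
P(N2) remaining = 6.52 − (1/1) × 2.95 = 3.570 atm
P(gaseous products) = (2)/1 × 2.95 = 5.900 atm
P_total at 725 K = 3.570 + 5.900 = 9.470 atm
Scaling to 242 °C: P = 9.470 × 515.15/725 = 6.729 atm

6.73 atm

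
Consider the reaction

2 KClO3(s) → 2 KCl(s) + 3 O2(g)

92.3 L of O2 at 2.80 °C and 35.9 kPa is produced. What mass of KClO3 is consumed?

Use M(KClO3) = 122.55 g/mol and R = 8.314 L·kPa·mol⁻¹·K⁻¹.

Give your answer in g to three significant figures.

118 g

n(O2) = PV/RT = (35.9 × 92.3) / (8.314 × 275.95) = 1.444 mol
n(KClO3) = (2/3) × 1.444 = 0.9627 mol
m(KClO3) = 0.9627 × 122.55 = 118.0 g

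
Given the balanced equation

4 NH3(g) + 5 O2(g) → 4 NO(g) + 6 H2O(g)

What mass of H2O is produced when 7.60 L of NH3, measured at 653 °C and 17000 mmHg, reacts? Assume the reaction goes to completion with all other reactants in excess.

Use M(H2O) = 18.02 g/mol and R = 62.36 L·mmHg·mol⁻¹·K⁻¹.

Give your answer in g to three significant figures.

n(NH3) = PV/RT = (17000 × 7.60) / (62.36 × 926.15) = 2.237 mol
n(H2O) = (6/4) × 2.237 = 3.356 mol
m(H2O) = 3.356 × 18.02 = 60.48 g

60.5 g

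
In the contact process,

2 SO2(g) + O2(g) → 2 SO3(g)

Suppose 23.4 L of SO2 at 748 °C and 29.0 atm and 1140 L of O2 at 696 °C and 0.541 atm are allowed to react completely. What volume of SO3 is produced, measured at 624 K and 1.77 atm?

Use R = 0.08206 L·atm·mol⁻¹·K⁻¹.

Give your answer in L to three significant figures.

n(SO2) = PV/RT = (29.0 × 23.4) / (0.08206 × 1021.15) = 8.098 mol
n(O2) = PV/RT = (0.541 × 1140) / (0.08206 × 969.15) = 7.755 mol
For 8.098 mol SO2, stoichiometry requires (1/2) × 8.098 = 4.049 mol O2; 7.755 mol is available, so SO2 is limiting.
n(SO3) = (2/2) × 8.098 = 8.098 mol
V(SO3) = nRT/P = 8.098 × 0.08206 × 624 / 1.77 = 234.3 L

234 L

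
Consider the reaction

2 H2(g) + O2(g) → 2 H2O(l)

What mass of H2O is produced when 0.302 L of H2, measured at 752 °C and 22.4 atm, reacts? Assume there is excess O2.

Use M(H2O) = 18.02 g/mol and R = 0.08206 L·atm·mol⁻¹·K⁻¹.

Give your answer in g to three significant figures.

n(H2) = PV/RT = (22.4 × 0.302) / (0.08206 × 1025.15) = 0.08041 mol
n(H2O) = (2/2) × 0.08041 = 0.08041 mol
m(H2O) = 0.08041 × 18.02 = 1.449 g

1.45 g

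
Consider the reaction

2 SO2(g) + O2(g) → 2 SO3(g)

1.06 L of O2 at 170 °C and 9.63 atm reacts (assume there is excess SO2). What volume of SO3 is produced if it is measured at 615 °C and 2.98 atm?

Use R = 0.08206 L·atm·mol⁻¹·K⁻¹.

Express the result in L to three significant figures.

13.7 L

n(O2) = PV/RT = (9.63 × 1.06) / (0.08206 × 443.15) = 0.2807 mol
n(SO3) = (2/1) × 0.2807 = 0.5614 mol
V = nRT/P = 0.5614 × 0.08206 × 888.15 / 2.98 = 13.73 L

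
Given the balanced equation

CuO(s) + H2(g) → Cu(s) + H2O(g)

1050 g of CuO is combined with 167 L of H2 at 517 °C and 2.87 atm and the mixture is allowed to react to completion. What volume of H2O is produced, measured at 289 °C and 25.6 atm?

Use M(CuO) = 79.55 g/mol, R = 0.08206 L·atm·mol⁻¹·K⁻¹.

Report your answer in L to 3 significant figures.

n(CuO) = 1050 / 79.55 = 13.20 mol
n(H2) = PV/RT = (2.87 × 167) / (0.08206 × 790.15) = 7.392 mol
For 13.20 mol CuO, stoichiometry requires (1/1) × 13.20 = 13.20 mol H2; 7.392 mol is available, so H2 is limiting.
n(H2O) = (1/1) × 7.392 = 7.392 mol
V(H2O) = nRT/P = 7.392 × 0.08206 × 562.15 / 25.6 = 13.32 L

13.3 L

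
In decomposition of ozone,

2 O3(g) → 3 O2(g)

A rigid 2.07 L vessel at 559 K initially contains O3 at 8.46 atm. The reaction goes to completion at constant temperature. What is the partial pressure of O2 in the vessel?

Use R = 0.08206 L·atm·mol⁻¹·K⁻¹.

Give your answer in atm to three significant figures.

12.7 atm

n(O3)₀ = PV/RT = (8.46 × 2.07) / (0.08206 × 559) = 0.3818 mol
n(O2) = (3/2) × 0.3818 = 0.5727 mol
P(O2) = nRT/V = 0.5727 × 0.08206 × 559 / 2.07 = 12.69 atm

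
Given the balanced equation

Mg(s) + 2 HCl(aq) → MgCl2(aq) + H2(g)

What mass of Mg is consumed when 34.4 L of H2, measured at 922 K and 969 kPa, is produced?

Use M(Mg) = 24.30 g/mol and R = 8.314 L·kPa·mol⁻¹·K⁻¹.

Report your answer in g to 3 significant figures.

106 g

n(H2) = PV/RT = (969 × 34.4) / (8.314 × 922) = 4.349 mol
n(Mg) = (1/1) × 4.349 = 4.349 mol
m(Mg) = 4.349 × 24.30 = 105.7 g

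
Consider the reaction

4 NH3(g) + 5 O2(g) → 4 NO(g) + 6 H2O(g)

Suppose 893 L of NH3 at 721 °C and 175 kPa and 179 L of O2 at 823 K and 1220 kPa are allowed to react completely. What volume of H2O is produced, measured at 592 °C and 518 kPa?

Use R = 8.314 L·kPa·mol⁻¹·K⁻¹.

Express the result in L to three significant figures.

n(NH3) = PV/RT = (175 × 893) / (8.314 × 994.15) = 18.91 mol
n(O2) = PV/RT = (1220 × 179) / (8.314 × 823) = 31.92 mol
For 18.91 mol NH3, stoichiometry requires (5/4) × 18.91 = 23.64 mol O2; 31.92 mol is available, so NH3 is limiting.
n(H2O) = (6/4) × 18.91 = 28.37 mol
V(H2O) = nRT/P = 28.37 × 8.314 × 865.15 / 518 = 393.9 L

394 L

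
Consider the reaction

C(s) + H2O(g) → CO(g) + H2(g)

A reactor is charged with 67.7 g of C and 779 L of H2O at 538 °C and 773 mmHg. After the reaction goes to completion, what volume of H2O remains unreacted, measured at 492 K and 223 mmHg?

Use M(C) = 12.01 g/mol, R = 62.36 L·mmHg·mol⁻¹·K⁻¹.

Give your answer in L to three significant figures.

862 L

n(C) = 67.7 / 12.01 = 5.637 mol
n(H2O) = PV/RT = (773 × 779) / (62.36 × 811.15) = 11.90 mol
For 5.637 mol C, stoichiometry requires (1/1) × 5.637 = 5.637 mol H2O; 11.90 mol is available, so C is limiting.
n(H2O) consumed = (1/1) × 5.637 = 5.637 mol; remaining = 11.90 − 5.637 = 6.263 mol
V(H2O) = nRT/P = 6.263 × 62.36 × 492 / 223 = 861.7 L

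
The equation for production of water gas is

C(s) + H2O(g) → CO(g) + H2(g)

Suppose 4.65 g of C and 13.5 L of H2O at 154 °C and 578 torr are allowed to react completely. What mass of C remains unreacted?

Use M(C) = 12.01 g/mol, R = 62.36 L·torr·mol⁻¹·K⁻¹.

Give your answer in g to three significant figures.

1.13 g

n(C) = 4.65 / 12.01 = 0.3872 mol
n(H2O) = PV/RT = (578 × 13.5) / (62.36 × 427.15) = 0.2929 mol
For 0.3872 mol C, stoichiometry requires (1/1) × 0.3872 = 0.3872 mol H2O; 0.2929 mol is available, so H2O is limiting.
n(C) consumed = (1/1) × 0.2929 = 0.2929 mol; remaining = 0.3872 − 0.2929 = 0.09430 mol
m(C) = 0.09430 × 12.01 = 1.133 g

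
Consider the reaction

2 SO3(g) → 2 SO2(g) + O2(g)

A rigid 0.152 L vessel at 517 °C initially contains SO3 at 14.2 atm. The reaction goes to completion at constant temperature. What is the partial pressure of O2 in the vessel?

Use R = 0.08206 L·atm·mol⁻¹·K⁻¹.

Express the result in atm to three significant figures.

7.10 atm

n(SO3)₀ = PV/RT = (14.2 × 0.152) / (0.08206 × 790.15) = 0.03329 mol
n(O2) = (1/2) × 0.03329 = 0.01665 mol
P(O2) = nRT/V = 0.01665 × 0.08206 × 790.15 / 0.152 = 7.103 atm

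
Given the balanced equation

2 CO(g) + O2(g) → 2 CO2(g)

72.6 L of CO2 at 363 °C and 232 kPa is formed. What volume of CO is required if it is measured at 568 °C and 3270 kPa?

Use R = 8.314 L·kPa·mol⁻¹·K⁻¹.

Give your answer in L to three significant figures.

6.81 L

n(CO2) = PV/RT = (232 × 72.6) / (8.314 × 636.15) = 3.185 mol
n(CO) = (2/2) × 3.185 = 3.185 mol
V = nRT/P = 3.185 × 8.314 × 841.15 / 3270 = 6.812 L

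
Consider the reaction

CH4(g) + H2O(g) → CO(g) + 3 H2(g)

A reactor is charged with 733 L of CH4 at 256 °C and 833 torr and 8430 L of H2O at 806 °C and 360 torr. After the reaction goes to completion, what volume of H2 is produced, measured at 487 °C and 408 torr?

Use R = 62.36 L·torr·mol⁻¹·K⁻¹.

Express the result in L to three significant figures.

6450 L

n(CH4) = PV/RT = (833 × 733) / (62.36 × 529.15) = 18.50 mol
n(H2O) = PV/RT = (360 × 8430) / (62.36 × 1079.15) = 45.10 mol
For 18.50 mol CH4, stoichiometry requires (1/1) × 18.50 = 18.50 mol H2O; 45.10 mol is available, so CH4 is limiting.
n(H2) = (3/1) × 18.50 = 55.50 mol
V(H2) = nRT/P = 55.50 × 62.36 × 760.15 / 408 = 6448 L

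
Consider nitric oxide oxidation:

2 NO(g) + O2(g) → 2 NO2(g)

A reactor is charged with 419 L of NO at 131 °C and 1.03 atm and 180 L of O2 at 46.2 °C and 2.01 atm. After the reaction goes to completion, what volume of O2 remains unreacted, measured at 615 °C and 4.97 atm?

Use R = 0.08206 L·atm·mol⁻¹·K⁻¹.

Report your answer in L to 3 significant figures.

n(NO) = PV/RT = (1.03 × 419) / (0.08206 × 404.15) = 13.01 mol
n(O2) = PV/RT = (2.01 × 180) / (0.08206 × 319.35) = 13.81 mol
For 13.01 mol NO, stoichiometry requires (1/2) × 13.01 = 6.505 mol O2; 13.81 mol is available, so NO is limiting.
n(O2) consumed = (1/2) × 13.01 = 6.505 mol; remaining = 13.81 − 6.505 = 7.305 mol
V(O2) = nRT/P = 7.305 × 0.08206 × 888.15 / 4.97 = 107.1 L

107 L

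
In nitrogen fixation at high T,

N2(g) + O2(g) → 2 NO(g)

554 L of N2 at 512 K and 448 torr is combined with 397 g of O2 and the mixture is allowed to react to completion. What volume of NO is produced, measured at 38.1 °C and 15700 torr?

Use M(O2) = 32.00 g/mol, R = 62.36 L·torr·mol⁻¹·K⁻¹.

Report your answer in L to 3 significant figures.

n(N2) = PV/RT = (448 × 554) / (62.36 × 512) = 7.773 mol
n(O2) = 397 / 32.00 = 12.41 mol
For 7.773 mol N2, stoichiometry requires (1/1) × 7.773 = 7.773 mol O2; 12.41 mol is available, so N2 is limiting.
n(NO) = (2/1) × 7.773 = 15.55 mol
V(NO) = nRT/P = 15.55 × 62.36 × 311.25 / 15700 = 19.22 L

19.2 L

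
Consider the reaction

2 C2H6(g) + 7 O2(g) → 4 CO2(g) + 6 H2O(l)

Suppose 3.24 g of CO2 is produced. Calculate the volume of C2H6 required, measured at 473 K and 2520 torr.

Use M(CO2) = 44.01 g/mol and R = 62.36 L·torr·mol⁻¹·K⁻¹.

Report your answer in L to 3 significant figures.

n(CO2) = 3.240 / 44.01 = 0.07362 mol
n(C2H6) = (2/4) × 0.07362 = 0.03681 mol
V = nRT/P = 0.03681 × 62.36 × 473 / 2520 = 0.4309 L

0.431 L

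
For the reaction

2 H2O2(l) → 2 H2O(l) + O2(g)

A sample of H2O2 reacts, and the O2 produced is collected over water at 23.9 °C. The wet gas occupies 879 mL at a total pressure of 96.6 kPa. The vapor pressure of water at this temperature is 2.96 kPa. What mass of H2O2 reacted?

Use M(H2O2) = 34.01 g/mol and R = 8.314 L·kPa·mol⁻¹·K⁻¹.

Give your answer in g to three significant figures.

P(O2) = 96.6 − 2.96 = 93.64 kPa
n(O2) = PV/RT = (93.64 × 0.8790) / (8.314 × 297.05) = 0.03333 mol
n(H2O2) = (2/1) × 0.03333 = 0.06666 mol
m(H2O2) = 0.06666 × 34.01 = 2.267 g

2.27 g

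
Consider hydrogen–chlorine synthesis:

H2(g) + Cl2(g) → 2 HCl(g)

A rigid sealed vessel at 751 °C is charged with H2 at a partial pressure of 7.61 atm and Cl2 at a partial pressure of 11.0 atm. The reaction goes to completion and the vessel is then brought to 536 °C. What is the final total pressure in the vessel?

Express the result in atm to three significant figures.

At constant V, partial pressures at 751 °C are proportional to moles, so apply stoichiometry directly to pressures.
P(Cl2) required for 7.61 atm of H2 = (1/1) × 7.61 = 7.610 atm; available 11.0 atm, so H2 is limiting.
P(Cl2) remaining = 11.0 − (1/1) × 7.61 = 3.390 atm
P(gaseous products) = (2)/1 × 7.61 = 15.22 atm
P_total at 751 °C = 3.390 + 15.22 = 18.61 atm
Scaling to 536 °C: P = 18.61 × 809.15/1024.15 = 14.70 atm

14.7 atm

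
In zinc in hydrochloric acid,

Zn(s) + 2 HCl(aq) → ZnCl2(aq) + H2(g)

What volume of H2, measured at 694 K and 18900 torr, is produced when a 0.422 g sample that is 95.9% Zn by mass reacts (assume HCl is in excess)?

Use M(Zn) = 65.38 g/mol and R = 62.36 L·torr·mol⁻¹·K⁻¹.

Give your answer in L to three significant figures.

0.0142 L

mass of Zn = 0.422 × 95.9/100 = 0.4047 g
n(Zn) = 0.4047 / 65.38 = 0.006190 mol
n(H2) = (1/1) × 0.006190 = 0.006190 mol
V = nRT/P = 0.006190 × 62.36 × 694 / 18900 = 0.01417 L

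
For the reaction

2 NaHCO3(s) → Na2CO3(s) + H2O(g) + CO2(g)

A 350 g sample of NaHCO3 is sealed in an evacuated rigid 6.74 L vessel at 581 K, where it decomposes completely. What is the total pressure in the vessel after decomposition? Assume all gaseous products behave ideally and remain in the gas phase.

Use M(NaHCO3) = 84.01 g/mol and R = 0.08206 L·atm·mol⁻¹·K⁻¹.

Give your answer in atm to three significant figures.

29.5 atm

n(NaHCO3) = 350 / 84.01 = 4.166 mol
n(gas produced) = (2/2) × 4.166 = 4.166 mol
P = nRT/V = 4.166 × 0.08206 × 581 / 6.74 = 29.47 atm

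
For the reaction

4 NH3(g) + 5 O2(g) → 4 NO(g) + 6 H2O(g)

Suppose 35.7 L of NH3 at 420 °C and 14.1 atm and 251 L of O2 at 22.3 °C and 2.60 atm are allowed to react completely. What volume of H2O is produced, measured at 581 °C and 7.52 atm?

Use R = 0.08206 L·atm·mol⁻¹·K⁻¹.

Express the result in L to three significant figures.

124 L

n(NH3) = PV/RT = (14.1 × 35.7) / (0.08206 × 693.15) = 8.850 mol
n(O2) = PV/RT = (2.60 × 251) / (0.08206 × 295.45) = 26.92 mol
For 8.850 mol NH3, stoichiometry requires (5/4) × 8.850 = 11.06 mol O2; 26.92 mol is available, so NH3 is limiting.
n(H2O) = (6/4) × 8.850 = 13.27 mol
V(H2O) = nRT/P = 13.27 × 0.08206 × 854.15 / 7.52 = 123.7 L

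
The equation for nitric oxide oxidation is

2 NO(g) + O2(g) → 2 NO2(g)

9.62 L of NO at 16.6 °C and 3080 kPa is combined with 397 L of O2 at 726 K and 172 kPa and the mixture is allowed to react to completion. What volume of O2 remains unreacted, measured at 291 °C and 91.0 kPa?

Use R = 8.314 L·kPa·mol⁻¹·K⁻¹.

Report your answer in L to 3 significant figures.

266 L

n(NO) = PV/RT = (3080 × 9.62) / (8.314 × 289.75) = 12.30 mol
n(O2) = PV/RT = (172 × 397) / (8.314 × 726) = 11.31 mol
For 12.30 mol NO, stoichiometry requires (1/2) × 12.30 = 6.150 mol O2; 11.31 mol is available, so NO is limiting.
n(O2) consumed = (1/2) × 12.30 = 6.150 mol; remaining = 11.31 − 6.150 = 5.160 mol
V(O2) = nRT/P = 5.160 × 8.314 × 564.15 / 91.0 = 266.0 L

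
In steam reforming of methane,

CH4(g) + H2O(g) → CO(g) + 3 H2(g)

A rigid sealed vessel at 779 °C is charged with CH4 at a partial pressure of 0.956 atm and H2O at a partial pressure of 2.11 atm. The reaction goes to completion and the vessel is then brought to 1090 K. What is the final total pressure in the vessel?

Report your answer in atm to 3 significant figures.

With V and T fixed, P_i ∝ n_i, so the mole ratios apply directly to partial pressures at 779 °C.
P(H2O) required for 0.956 atm of CH4 = (1/1) × 0.956 = 0.9560 atm; available 2.11 atm, so CH4 is limiting.
P(H2O) remaining = 2.11 − (1/1) × 0.956 = 1.154 atm
P(gaseous products) = (1+3)/1 × 0.956 = 3.824 atm
P_total at 779 °C = 1.154 + 3.824 = 4.978 atm
Scaling to 1090 K: P = 4.978 × 1090/1052.15 = 5.157 atm

5.16 atm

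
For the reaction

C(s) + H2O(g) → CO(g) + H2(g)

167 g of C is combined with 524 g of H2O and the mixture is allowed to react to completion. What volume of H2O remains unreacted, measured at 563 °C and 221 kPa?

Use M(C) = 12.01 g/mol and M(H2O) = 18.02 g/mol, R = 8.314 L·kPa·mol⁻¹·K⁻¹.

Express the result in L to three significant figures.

n(C) = 167 / 12.01 = 13.91 mol
n(H2O) = 524 / 18.02 = 29.08 mol
For 13.91 mol C, stoichiometry requires (1/1) × 13.91 = 13.91 mol H2O; 29.08 mol is available, so C is limiting.
n(H2O) consumed = (1/1) × 13.91 = 13.91 mol; remaining = 29.08 − 13.91 = 15.17 mol
V(H2O) = nRT/P = 15.17 × 8.314 × 836.15 / 221 = 477.2 L

477 L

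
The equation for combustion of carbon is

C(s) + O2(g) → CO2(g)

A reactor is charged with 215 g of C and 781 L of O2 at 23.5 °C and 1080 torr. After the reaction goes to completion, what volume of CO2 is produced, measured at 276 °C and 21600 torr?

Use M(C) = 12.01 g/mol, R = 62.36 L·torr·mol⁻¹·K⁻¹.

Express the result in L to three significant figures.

n(C) = 215 / 12.01 = 17.90 mol
n(O2) = PV/RT = (1080 × 781) / (62.36 × 296.65) = 45.60 mol
For 17.90 mol C, stoichiometry requires (1/1) × 17.90 = 17.90 mol O2; 45.60 mol is available, so C is limiting.
n(CO2) = (1/1) × 17.90 = 17.90 mol
V(CO2) = nRT/P = 17.90 × 62.36 × 549.15 / 21600 = 28.38 L

28.4 L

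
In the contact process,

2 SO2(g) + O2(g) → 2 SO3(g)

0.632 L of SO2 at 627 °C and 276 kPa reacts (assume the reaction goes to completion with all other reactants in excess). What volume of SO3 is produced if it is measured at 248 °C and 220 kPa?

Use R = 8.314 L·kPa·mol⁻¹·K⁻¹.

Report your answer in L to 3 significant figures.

n(SO2) = PV/RT = (276 × 0.632) / (8.314 × 900.15) = 0.02331 mol
n(SO3) = (2/2) × 0.02331 = 0.02331 mol
V = nRT/P = 0.02331 × 8.314 × 521.15 / 220 = 0.4591 L

0.459 L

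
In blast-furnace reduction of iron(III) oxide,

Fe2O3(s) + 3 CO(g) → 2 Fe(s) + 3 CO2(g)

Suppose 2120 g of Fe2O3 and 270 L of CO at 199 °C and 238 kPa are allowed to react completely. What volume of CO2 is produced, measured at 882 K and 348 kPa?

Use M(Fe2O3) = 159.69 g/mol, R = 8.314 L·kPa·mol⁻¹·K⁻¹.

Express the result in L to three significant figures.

345 L

n(Fe2O3) = 2120 / 159.69 = 13.28 mol
n(CO) = PV/RT = (238 × 270) / (8.314 × 472.15) = 16.37 mol
For 13.28 mol Fe2O3, stoichiometry requires (3/1) × 13.28 = 39.84 mol CO; 16.37 mol is available, so CO is limiting.
n(CO2) = (3/3) × 16.37 = 16.37 mol
V(CO2) = nRT/P = 16.37 × 8.314 × 882 / 348 = 344.9 L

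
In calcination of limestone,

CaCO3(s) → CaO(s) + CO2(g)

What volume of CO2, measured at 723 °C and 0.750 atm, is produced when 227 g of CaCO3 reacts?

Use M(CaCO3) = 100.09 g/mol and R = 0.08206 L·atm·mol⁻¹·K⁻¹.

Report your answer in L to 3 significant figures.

247 L

n(CaCO3) = 227.0 / 100.09 = 2.268 mol
n(CO2) = (1/1) × 2.268 = 2.268 mol
V = nRT/P = 2.268 × 0.08206 × 996.15 / 0.750 = 247.2 L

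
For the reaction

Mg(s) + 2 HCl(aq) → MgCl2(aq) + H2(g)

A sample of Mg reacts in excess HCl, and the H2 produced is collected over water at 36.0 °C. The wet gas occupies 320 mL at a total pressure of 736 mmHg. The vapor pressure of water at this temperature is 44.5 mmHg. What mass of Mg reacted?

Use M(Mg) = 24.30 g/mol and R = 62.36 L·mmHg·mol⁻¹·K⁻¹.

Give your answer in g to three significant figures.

P(H2) = 736 − 44.5 = 691.5 mmHg
n(H2) = PV/RT = (691.5 × 0.3200) / (62.36 × 309.15) = 0.01148 mol
n(Mg) = (1/1) × 0.01148 = 0.01148 mol
m(Mg) = 0.01148 × 24.30 = 0.2790 g

0.279 g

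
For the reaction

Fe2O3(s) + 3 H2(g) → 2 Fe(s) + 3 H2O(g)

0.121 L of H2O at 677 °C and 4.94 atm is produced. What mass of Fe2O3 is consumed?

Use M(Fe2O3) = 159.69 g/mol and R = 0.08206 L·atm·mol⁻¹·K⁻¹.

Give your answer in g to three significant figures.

n(H2O) = PV/RT = (4.94 × 0.121) / (0.08206 × 950.15) = 0.007666 mol
n(Fe2O3) = (1/3) × 0.007666 = 0.002555 mol
m(Fe2O3) = 0.002555 × 159.69 = 0.4080 g

0.408 g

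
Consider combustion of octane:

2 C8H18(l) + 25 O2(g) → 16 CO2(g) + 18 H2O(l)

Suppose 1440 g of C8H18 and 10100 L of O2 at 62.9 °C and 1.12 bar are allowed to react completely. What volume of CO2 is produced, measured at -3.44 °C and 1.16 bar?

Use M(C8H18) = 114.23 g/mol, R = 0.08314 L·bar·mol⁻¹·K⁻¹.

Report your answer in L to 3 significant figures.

1950 L

n(C8H18) = 1440 / 114.23 = 12.61 mol
n(O2) = PV/RT = (1.12 × 10100) / (0.08314 × 336.05) = 404.9 mol
For 12.61 mol C8H18, stoichiometry requires (25/2) × 12.61 = 157.6 mol O2; 404.9 mol is available, so C8H18 is limiting.
n(CO2) = (16/2) × 12.61 = 100.9 mol
V(CO2) = nRT/P = 100.9 × 0.08314 × 269.71 / 1.16 = 1950 L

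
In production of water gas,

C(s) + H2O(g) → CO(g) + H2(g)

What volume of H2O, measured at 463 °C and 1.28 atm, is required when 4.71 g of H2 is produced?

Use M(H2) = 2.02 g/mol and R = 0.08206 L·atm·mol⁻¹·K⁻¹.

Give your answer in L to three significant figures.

110 L

n(H2) = 4.710 / 2.02 = 2.332 mol
n(H2O) = (1/1) × 2.332 = 2.332 mol
V = nRT/P = 2.332 × 0.08206 × 736.15 / 1.28 = 110.1 L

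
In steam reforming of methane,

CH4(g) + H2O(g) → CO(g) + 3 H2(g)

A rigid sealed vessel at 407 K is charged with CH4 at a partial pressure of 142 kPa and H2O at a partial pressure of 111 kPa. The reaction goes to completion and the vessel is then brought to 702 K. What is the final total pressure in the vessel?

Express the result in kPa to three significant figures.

819 kPa

With V and T fixed, P_i ∝ n_i, so the mole ratios apply directly to partial pressures at 407 K.
P(H2O) required for 142 kPa of CH4 = (1/1) × 142 = 142.0 kPa; available 111 kPa, so H2O is limiting.
P(CH4) remaining = 142 − (1/1) × 111 = 31.00 kPa
P(gaseous products) = (1+3)/1 × 111 = 444.0 kPa
P_total at 407 K = 31.00 + 444.0 = 475.0 kPa
Scaling to 702 K: P = 475.0 × 702/407 = 819.3 kPa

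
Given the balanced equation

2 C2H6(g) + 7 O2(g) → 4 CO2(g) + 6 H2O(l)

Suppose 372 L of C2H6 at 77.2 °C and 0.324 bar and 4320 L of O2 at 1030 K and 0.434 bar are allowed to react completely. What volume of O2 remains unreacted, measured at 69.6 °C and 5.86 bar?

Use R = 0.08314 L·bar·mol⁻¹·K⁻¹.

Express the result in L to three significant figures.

36.0 L

n(C2H6) = PV/RT = (0.324 × 372) / (0.08314 × 350.35) = 4.138 mol
n(O2) = PV/RT = (0.434 × 4320) / (0.08314 × 1030) = 21.89 mol
For 4.138 mol C2H6, stoichiometry requires (7/2) × 4.138 = 14.48 mol O2; 21.89 mol is available, so C2H6 is limiting.
n(O2) consumed = (7/2) × 4.138 = 14.48 mol; remaining = 21.89 − 14.48 = 7.410 mol
V(O2) = nRT/P = 7.410 × 0.08314 × 342.75 / 5.86 = 36.03 L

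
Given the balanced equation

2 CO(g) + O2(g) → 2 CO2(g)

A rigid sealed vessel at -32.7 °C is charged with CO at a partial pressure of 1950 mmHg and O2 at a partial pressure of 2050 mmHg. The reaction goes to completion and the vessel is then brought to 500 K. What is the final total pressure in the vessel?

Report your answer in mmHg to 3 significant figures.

Because the vessel is rigid and T is held at -32.7 °C, work the stoichiometry in partial pressures (P_i = n_iRT/V).
P(O2) required for 1950 mmHg of CO = (1/2) × 1950 = 975.0 mmHg; available 2050 mmHg, so CO is limiting.
P(O2) remaining = 2050 − (1/2) × 1950 = 1075 mmHg
P(gaseous products) = (2)/2 × 1950 = 1950 mmHg
P_total at -32.7 °C = 1075 + 1950 = 3025 mmHg
Scaling to 500 K: P = 3025 × 500/240.45 = 6290 mmHg

6290 mmHg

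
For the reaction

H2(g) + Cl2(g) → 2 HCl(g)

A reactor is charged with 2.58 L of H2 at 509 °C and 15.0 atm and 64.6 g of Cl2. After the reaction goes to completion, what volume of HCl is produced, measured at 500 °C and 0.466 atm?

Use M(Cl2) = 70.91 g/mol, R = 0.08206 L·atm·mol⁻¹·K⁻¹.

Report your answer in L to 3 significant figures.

164 L

n(H2) = PV/RT = (15.0 × 2.58) / (0.08206 × 782.15) = 0.6030 mol
n(Cl2) = 64.6 / 70.91 = 0.9110 mol
For 0.6030 mol H2, stoichiometry requires (1/1) × 0.6030 = 0.6030 mol Cl2; 0.9110 mol is available, so H2 is limiting.
n(HCl) = (2/1) × 0.6030 = 1.206 mol
V(HCl) = nRT/P = 1.206 × 0.08206 × 773.15 / 0.466 = 164.2 L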